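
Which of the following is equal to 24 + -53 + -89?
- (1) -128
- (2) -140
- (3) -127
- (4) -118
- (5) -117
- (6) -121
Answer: 4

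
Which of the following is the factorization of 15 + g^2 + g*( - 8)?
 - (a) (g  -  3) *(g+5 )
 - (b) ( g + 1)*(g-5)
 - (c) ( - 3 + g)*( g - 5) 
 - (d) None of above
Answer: c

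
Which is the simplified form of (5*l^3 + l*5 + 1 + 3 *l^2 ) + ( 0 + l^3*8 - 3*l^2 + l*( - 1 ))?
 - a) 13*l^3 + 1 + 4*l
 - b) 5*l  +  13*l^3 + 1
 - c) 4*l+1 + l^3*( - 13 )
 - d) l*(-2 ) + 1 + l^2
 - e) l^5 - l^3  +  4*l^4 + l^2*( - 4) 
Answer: a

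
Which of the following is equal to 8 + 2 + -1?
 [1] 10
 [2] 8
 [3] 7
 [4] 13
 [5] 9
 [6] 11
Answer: 5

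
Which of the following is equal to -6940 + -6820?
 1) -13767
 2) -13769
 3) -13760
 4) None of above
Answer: 3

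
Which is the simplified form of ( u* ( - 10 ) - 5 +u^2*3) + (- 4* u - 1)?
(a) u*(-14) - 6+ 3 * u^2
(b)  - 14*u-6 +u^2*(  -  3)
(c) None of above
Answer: a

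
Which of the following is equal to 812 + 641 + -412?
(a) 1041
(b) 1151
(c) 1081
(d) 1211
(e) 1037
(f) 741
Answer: a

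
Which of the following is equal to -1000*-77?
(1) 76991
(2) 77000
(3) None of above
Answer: 2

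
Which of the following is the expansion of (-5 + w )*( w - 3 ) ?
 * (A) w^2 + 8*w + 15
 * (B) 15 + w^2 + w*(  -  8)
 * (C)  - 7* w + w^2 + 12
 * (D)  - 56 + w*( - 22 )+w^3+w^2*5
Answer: B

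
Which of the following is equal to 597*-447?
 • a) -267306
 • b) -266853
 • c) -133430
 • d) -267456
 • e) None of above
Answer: e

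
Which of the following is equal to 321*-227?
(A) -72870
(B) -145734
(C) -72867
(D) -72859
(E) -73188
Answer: C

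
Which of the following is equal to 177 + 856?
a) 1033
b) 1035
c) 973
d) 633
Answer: a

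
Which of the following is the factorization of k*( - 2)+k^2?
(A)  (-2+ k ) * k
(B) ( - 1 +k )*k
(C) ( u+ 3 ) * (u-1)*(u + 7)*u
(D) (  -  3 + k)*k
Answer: A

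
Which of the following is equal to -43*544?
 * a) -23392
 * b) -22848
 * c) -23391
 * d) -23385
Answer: a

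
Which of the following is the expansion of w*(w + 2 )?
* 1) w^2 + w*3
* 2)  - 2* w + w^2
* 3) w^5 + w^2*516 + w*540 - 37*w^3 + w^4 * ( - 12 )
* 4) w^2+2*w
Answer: 4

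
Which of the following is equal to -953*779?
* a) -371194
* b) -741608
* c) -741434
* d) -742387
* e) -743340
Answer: d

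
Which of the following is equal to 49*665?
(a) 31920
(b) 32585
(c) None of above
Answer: b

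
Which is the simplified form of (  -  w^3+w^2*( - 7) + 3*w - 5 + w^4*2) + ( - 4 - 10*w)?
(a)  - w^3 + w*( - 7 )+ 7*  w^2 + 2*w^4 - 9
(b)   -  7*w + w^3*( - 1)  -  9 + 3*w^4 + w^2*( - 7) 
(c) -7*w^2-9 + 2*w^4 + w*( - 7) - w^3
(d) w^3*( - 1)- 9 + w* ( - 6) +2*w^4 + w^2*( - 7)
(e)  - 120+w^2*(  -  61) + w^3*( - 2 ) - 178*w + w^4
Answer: c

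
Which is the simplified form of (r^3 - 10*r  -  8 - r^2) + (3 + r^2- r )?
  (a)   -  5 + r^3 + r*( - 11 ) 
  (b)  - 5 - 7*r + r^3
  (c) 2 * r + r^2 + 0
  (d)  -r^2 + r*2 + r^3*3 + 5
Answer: a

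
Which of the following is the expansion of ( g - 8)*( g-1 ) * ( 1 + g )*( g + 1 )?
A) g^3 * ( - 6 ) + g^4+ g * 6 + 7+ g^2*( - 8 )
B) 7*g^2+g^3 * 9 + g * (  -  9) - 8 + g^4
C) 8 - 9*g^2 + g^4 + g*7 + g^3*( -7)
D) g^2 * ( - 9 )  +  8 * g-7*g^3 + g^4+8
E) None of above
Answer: C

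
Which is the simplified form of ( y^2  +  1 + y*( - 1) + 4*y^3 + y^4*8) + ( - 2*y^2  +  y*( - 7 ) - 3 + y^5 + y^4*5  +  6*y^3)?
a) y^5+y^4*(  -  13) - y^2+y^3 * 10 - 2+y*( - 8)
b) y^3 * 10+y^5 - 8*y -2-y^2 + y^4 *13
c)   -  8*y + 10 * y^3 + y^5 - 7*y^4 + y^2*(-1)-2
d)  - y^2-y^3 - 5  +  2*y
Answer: b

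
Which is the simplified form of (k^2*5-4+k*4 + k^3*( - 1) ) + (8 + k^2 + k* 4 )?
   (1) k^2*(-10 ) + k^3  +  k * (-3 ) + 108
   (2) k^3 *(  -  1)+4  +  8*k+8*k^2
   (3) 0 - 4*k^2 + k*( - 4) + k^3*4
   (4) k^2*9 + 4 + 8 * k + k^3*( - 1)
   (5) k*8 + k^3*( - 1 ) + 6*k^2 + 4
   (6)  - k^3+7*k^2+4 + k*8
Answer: 5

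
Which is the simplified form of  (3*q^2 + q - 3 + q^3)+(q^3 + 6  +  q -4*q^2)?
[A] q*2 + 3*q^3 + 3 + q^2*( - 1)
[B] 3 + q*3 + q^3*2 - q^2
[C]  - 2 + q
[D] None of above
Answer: D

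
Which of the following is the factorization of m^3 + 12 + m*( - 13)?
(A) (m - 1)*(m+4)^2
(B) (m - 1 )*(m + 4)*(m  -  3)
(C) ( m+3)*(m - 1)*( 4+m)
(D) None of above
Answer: B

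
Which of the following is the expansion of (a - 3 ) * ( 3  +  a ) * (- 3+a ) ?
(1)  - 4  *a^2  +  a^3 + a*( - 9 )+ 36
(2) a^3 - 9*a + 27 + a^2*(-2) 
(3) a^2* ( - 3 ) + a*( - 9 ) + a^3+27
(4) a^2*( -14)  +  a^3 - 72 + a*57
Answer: 3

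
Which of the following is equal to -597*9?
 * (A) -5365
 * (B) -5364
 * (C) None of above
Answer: C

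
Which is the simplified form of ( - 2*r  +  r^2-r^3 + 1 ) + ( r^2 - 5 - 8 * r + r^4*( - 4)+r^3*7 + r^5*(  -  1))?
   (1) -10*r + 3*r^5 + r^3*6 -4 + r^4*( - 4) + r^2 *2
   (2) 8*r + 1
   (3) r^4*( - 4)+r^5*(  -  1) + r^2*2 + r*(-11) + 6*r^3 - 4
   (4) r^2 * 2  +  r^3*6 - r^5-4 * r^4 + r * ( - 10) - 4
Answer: 4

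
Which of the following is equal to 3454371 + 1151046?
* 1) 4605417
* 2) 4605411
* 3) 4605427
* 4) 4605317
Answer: 1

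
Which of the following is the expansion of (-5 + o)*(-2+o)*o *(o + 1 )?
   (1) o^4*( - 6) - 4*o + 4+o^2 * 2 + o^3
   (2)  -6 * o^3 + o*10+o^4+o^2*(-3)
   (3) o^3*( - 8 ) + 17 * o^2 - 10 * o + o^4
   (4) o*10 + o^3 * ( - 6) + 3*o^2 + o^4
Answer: 4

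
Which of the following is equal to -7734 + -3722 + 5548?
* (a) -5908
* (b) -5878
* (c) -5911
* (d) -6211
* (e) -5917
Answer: a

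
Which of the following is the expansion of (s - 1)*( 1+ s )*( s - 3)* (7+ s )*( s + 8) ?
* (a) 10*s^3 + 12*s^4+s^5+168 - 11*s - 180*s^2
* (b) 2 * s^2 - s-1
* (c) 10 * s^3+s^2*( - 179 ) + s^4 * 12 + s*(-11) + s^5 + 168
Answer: a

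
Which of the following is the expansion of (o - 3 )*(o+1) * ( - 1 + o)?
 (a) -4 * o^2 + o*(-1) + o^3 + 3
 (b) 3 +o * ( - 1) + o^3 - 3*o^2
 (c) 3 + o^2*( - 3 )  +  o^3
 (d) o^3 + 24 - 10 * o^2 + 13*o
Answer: b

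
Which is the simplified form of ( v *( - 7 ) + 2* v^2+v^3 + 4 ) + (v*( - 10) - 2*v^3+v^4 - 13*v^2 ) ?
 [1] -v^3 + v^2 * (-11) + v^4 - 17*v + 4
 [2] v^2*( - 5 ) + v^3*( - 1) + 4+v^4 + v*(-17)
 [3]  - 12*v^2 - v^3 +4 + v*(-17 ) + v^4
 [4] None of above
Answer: 1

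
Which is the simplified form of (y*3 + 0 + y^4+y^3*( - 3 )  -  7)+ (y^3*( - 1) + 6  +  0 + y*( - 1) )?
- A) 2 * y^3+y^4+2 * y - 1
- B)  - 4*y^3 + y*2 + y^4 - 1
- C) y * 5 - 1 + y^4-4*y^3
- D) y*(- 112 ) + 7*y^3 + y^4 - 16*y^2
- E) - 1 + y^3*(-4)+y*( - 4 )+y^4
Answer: B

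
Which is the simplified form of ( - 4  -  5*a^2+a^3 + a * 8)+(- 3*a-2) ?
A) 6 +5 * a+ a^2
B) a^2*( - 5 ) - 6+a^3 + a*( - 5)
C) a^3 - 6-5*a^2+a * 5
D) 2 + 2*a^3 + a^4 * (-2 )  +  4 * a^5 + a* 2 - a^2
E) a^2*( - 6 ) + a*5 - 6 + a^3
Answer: C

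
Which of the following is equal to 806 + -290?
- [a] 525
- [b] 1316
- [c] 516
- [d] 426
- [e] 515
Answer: c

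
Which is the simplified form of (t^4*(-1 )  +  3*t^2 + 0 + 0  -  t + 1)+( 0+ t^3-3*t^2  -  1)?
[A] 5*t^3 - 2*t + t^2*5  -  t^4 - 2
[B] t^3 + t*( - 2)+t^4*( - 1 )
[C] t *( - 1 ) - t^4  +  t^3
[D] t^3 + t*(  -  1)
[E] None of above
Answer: C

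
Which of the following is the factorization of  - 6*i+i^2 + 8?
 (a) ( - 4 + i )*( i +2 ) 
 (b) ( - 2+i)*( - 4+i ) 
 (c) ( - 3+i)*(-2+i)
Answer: b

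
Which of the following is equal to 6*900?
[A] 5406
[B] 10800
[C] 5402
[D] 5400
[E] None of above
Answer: D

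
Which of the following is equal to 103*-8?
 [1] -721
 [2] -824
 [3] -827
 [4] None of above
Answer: 2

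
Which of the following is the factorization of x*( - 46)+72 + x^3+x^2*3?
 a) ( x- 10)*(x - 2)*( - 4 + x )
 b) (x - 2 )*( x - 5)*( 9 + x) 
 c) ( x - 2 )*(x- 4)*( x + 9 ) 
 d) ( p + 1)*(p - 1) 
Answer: c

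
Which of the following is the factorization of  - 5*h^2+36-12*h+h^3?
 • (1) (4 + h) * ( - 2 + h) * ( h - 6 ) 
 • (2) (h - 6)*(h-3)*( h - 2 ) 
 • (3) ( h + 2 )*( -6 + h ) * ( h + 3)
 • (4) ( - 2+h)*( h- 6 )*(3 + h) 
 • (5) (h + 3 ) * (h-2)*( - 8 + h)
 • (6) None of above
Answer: 4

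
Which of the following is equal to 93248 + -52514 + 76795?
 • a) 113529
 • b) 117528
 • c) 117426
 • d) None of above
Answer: d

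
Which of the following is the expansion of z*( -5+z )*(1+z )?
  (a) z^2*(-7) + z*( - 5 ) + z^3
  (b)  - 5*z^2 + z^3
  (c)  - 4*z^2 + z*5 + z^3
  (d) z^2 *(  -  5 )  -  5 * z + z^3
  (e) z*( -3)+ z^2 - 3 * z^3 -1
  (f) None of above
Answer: f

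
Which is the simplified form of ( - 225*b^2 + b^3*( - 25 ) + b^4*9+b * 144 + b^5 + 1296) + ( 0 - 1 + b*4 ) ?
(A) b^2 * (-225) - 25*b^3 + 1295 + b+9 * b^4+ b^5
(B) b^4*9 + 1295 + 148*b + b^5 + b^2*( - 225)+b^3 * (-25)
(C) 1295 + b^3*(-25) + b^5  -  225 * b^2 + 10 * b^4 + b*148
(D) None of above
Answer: B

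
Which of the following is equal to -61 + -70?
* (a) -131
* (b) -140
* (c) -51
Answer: a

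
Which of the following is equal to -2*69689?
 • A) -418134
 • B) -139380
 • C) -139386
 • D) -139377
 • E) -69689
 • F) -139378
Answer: F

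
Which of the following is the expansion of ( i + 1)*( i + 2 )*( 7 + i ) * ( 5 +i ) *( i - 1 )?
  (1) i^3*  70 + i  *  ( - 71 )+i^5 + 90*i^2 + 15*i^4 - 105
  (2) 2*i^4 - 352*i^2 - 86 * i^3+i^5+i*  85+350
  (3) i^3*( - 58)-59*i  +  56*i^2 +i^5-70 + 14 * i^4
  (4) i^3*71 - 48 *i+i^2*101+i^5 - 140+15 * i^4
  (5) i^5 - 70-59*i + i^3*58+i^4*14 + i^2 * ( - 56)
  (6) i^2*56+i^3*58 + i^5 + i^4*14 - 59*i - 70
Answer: 6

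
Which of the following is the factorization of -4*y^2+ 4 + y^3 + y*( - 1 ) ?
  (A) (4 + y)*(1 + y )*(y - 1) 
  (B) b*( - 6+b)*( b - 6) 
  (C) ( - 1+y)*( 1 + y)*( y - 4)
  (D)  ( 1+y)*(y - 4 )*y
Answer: C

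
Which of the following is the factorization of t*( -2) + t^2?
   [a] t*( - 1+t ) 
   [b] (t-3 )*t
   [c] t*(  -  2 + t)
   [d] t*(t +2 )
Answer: c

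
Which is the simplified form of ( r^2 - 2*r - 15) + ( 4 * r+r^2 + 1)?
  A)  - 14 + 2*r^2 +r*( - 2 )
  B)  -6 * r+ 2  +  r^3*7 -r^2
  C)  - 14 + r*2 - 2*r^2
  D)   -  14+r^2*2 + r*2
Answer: D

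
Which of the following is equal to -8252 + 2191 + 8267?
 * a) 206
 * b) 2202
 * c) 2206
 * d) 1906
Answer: c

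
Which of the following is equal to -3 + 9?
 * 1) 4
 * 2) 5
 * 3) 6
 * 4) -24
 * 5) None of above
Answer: 3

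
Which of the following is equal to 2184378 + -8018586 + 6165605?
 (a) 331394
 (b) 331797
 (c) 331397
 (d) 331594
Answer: c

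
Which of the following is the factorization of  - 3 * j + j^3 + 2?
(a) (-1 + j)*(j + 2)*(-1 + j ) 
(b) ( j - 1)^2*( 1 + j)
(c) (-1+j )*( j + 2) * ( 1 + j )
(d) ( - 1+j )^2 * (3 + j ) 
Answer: a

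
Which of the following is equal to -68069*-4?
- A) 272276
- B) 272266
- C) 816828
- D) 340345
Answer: A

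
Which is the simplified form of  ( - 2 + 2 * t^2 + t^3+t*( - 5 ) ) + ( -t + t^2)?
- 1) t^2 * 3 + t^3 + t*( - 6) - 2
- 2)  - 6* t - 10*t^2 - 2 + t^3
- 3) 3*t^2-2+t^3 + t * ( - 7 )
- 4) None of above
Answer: 1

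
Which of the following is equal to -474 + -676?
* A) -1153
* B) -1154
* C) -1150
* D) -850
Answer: C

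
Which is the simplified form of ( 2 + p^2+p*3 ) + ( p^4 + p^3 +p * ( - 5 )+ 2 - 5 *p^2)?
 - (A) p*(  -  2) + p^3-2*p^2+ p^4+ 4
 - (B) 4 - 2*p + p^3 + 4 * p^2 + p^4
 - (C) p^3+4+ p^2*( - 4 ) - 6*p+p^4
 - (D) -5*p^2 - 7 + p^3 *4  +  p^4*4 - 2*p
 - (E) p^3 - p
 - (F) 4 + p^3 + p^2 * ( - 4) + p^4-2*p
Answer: F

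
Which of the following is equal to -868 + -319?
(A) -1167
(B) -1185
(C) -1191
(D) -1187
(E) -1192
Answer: D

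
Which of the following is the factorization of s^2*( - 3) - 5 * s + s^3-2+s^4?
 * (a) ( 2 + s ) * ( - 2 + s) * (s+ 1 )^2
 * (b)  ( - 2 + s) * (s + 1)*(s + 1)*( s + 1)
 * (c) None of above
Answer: b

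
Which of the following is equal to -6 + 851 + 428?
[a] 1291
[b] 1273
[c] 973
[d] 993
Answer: b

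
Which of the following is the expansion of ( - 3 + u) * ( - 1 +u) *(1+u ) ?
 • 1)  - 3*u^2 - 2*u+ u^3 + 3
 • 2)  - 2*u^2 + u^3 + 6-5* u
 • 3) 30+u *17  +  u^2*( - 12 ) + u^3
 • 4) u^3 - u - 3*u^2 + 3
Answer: 4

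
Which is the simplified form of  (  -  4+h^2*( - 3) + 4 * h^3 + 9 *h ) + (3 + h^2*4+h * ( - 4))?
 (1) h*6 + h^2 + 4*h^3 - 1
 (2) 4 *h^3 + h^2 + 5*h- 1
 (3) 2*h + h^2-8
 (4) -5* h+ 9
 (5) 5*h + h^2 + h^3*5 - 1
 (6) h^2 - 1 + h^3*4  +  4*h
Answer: 2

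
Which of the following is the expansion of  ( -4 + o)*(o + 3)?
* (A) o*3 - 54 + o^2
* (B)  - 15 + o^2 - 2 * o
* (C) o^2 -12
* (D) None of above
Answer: D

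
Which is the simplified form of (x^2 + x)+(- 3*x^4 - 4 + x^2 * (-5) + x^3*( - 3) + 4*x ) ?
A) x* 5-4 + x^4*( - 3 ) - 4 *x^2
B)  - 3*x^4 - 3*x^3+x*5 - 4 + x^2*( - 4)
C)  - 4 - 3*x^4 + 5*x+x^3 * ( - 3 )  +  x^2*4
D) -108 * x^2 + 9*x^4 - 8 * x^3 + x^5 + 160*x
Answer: B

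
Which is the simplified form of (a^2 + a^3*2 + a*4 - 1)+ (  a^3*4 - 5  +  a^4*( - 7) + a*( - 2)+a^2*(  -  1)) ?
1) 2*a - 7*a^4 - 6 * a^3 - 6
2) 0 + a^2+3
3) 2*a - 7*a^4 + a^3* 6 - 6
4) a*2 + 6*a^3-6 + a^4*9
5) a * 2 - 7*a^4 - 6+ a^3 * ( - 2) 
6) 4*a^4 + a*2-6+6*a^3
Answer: 3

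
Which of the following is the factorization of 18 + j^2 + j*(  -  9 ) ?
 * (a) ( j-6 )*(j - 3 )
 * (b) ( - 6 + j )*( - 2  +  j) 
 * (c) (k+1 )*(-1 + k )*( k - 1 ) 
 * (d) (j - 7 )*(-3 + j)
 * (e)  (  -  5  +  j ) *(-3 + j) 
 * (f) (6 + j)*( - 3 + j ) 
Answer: a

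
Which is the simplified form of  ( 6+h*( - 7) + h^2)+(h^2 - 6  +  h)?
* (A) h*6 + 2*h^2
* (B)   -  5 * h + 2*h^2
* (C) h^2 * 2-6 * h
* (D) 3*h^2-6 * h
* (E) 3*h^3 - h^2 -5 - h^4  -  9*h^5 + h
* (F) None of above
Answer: C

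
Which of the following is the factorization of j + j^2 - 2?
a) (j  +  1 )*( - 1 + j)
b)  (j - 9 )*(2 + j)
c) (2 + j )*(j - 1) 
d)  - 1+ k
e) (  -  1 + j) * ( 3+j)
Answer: c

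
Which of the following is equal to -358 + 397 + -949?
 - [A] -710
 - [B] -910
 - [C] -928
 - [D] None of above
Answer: B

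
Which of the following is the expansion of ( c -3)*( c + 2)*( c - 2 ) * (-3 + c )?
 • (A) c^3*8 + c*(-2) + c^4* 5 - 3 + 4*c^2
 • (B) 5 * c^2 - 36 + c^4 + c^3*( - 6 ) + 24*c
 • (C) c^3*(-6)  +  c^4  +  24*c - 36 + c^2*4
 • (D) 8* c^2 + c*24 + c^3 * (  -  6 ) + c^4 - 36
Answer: B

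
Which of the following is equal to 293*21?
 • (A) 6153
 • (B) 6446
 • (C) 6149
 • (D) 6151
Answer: A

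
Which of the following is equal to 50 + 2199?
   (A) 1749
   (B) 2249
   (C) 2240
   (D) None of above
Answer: B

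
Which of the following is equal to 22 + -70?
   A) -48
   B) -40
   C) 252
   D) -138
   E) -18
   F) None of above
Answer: A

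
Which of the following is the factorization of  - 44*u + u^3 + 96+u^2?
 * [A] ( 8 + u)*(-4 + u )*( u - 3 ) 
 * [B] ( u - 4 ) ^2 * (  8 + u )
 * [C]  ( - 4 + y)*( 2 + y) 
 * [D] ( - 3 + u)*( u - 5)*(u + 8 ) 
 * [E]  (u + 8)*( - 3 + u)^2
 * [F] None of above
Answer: A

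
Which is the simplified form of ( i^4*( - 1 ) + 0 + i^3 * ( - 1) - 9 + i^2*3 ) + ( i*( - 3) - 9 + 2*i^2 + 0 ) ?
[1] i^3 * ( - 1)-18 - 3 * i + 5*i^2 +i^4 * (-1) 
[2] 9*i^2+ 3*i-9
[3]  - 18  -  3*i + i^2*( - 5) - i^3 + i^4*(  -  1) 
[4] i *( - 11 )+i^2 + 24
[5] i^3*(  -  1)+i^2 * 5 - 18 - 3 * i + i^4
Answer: 1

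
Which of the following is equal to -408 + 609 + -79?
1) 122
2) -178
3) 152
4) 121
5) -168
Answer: 1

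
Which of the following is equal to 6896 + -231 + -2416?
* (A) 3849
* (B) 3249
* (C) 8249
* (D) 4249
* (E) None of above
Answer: D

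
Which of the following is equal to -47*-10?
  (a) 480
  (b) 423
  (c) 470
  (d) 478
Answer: c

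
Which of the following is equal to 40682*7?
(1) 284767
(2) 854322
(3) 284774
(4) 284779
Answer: 3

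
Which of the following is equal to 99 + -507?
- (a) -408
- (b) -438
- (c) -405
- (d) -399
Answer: a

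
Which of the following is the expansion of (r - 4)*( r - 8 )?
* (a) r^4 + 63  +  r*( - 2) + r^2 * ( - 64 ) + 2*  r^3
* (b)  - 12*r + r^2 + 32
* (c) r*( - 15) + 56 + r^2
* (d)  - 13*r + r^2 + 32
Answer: b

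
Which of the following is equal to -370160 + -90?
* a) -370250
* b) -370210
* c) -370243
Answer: a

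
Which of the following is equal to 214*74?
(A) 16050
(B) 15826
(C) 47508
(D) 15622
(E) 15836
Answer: E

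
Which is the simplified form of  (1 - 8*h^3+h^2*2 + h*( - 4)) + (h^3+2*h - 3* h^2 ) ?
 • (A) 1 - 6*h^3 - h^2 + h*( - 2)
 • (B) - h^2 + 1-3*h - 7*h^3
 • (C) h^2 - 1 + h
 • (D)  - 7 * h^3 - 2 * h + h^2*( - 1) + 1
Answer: D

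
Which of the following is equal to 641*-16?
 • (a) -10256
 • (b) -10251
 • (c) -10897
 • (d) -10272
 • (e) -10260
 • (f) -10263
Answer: a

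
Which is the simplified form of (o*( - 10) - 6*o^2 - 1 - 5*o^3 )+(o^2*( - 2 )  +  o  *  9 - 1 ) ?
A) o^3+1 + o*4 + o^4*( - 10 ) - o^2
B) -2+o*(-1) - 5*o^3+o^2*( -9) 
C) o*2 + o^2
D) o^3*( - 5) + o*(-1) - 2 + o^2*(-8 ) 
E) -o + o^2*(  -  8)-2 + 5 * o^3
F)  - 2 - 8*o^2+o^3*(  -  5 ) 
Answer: D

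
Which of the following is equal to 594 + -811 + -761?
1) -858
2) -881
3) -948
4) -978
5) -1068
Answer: 4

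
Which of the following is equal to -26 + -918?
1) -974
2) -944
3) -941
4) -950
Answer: 2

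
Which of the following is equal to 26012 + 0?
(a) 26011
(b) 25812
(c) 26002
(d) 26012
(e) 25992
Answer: d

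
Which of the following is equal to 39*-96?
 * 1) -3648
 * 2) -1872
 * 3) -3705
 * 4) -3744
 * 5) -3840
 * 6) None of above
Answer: 4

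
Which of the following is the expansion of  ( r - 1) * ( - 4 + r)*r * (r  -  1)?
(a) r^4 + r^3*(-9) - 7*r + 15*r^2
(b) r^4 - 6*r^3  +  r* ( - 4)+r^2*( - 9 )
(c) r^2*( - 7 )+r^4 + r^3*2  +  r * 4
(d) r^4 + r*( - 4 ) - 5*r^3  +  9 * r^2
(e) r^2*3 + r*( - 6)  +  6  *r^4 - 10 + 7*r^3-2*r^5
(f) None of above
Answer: f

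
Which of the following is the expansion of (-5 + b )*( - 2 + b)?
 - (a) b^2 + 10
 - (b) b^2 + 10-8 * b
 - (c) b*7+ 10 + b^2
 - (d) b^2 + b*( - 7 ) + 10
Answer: d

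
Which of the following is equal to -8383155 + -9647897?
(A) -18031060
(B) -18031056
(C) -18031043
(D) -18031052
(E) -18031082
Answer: D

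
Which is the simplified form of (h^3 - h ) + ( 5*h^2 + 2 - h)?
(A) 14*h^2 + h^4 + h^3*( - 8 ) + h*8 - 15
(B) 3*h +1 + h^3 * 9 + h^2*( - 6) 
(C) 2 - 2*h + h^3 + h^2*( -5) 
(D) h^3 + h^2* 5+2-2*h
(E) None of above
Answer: D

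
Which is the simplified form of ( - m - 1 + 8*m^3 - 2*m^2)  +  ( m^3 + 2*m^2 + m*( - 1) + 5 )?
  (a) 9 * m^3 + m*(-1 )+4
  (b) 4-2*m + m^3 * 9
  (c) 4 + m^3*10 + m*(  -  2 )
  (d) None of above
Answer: b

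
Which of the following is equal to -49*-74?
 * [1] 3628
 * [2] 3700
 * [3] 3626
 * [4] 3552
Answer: 3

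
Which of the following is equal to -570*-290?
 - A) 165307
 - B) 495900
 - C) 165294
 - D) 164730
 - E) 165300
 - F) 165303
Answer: E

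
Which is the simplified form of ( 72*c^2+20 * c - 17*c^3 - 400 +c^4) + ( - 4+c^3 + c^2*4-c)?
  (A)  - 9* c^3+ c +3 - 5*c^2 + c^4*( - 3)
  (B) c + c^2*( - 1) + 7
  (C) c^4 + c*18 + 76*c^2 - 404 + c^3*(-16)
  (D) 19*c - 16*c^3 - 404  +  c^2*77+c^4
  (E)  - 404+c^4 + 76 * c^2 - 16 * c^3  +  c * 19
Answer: E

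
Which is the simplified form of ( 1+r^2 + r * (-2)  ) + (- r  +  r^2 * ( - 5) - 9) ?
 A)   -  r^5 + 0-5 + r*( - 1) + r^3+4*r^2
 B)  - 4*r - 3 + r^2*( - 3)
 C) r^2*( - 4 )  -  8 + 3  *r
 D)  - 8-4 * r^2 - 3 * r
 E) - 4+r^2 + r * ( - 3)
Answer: D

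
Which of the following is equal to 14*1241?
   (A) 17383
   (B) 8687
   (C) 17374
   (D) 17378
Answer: C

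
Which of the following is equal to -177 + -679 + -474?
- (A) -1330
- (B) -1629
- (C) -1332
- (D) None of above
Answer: A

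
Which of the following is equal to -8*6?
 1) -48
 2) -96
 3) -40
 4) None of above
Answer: 1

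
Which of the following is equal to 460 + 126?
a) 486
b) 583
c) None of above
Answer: c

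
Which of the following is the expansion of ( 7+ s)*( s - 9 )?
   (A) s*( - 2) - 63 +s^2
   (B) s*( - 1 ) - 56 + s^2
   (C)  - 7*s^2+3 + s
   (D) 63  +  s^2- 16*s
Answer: A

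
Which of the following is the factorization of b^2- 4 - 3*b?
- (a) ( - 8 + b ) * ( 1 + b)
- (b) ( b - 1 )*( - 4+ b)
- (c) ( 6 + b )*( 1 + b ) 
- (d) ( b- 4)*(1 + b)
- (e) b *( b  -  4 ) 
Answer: d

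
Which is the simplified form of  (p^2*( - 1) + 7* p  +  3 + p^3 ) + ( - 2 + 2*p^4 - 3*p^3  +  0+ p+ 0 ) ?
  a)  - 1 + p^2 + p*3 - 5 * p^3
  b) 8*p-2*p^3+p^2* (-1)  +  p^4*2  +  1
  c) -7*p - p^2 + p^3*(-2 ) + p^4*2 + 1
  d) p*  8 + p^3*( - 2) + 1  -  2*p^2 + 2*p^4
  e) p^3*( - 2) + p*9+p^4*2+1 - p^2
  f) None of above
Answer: b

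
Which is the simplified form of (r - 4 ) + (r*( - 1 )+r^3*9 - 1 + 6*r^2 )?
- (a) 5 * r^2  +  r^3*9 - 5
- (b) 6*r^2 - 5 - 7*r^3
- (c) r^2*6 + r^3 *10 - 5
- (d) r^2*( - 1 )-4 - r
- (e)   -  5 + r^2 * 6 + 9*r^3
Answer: e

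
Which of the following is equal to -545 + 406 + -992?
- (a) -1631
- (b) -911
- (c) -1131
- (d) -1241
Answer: c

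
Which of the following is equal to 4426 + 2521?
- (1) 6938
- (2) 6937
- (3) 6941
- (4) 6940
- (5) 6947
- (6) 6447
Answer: 5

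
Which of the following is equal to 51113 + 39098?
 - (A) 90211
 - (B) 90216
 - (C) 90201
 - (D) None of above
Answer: A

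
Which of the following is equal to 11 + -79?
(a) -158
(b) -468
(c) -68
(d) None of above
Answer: c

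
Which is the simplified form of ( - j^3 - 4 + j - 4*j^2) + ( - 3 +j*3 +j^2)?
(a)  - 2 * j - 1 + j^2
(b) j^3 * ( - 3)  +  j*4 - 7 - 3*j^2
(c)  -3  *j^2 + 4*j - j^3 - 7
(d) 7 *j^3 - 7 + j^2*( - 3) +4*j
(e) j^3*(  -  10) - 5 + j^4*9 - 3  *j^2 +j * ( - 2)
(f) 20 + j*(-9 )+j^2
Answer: c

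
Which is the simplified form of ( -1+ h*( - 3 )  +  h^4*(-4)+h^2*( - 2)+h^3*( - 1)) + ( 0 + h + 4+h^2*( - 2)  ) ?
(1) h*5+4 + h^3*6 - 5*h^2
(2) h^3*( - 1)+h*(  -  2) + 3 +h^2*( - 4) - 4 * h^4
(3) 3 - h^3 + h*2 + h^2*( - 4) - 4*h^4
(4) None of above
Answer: 2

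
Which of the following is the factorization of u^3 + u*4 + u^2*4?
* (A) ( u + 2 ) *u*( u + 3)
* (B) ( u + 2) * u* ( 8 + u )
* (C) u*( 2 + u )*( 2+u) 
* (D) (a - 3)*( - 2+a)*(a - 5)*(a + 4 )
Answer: C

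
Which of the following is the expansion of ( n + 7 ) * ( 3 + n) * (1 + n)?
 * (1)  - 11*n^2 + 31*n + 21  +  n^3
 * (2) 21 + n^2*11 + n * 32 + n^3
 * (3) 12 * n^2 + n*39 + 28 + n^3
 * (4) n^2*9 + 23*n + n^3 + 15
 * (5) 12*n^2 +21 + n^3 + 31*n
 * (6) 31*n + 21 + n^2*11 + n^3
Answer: 6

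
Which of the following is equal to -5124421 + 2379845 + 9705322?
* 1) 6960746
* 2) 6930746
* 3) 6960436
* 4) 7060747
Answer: 1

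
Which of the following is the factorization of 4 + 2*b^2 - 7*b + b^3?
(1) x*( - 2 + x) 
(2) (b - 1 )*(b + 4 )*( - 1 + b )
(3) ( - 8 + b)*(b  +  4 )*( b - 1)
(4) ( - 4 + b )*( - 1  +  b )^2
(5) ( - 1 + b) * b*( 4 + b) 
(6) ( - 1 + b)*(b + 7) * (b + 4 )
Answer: 2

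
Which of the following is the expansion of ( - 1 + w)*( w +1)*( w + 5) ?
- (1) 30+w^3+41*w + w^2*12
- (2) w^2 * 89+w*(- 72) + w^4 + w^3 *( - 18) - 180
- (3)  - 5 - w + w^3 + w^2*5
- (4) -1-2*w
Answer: 3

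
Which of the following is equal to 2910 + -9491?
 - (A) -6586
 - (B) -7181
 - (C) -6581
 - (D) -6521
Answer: C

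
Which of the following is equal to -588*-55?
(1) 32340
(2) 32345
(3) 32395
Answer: 1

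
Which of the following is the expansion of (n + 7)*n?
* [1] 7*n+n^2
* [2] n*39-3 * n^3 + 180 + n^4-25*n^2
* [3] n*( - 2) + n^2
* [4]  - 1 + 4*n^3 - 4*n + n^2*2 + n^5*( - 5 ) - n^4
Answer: 1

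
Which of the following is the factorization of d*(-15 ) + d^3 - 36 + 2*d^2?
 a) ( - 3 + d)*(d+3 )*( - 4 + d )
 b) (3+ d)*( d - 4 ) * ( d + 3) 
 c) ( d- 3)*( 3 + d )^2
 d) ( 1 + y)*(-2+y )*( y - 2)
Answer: b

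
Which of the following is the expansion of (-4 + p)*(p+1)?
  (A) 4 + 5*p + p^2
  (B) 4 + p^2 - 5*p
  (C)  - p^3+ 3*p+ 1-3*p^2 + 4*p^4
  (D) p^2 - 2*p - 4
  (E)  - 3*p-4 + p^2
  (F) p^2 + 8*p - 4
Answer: E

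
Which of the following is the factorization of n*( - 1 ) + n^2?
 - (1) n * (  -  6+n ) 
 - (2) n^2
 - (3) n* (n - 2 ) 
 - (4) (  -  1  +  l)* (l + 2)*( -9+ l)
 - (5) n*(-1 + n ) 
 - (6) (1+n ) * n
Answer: 5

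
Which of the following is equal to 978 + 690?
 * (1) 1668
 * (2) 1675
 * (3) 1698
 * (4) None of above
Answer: 1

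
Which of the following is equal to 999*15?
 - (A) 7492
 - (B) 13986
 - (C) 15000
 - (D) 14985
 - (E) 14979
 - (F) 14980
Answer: D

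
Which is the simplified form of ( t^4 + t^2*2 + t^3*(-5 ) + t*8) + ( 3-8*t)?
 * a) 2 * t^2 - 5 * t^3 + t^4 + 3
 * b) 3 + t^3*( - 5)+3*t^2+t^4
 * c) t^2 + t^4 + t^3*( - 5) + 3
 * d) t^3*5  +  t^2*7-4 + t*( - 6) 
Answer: a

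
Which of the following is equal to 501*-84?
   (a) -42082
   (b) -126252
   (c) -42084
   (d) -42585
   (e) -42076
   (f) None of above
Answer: c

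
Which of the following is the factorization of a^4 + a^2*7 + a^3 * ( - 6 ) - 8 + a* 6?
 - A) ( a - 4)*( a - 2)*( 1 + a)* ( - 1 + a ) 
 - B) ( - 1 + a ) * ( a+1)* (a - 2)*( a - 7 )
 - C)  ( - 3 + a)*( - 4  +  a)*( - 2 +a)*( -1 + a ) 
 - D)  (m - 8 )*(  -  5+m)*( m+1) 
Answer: A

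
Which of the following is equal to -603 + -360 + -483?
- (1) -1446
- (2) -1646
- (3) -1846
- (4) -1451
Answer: 1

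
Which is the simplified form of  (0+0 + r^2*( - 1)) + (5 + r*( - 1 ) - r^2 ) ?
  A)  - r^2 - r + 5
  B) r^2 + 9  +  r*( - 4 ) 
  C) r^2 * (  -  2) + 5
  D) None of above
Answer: D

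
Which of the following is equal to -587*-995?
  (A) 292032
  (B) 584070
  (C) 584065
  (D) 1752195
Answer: C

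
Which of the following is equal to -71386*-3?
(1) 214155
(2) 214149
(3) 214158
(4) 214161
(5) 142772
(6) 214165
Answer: 3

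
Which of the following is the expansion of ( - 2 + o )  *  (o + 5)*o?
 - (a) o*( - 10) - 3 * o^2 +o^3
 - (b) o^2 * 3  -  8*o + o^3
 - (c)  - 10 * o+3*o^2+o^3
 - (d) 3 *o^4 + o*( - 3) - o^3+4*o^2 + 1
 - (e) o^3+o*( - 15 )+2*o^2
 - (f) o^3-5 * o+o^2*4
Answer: c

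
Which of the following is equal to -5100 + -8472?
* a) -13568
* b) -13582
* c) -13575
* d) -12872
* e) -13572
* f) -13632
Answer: e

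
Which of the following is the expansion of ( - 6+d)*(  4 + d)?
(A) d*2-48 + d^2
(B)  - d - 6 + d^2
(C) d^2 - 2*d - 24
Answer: C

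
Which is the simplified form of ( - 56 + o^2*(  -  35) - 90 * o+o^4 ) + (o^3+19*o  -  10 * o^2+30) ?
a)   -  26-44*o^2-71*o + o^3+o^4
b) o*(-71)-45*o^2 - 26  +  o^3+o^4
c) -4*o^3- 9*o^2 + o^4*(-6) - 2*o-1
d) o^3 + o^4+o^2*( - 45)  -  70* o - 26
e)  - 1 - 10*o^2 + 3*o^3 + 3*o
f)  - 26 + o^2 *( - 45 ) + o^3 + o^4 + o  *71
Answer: b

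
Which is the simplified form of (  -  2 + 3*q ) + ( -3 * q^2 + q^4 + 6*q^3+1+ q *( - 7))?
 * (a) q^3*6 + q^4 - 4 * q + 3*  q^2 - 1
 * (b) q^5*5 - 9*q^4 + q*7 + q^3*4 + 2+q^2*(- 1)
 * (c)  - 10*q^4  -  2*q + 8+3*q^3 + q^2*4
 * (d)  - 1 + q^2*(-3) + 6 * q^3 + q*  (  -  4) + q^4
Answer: d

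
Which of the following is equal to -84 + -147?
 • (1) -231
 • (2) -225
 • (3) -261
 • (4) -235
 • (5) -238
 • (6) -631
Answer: 1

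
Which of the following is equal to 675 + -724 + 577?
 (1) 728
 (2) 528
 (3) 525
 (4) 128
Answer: 2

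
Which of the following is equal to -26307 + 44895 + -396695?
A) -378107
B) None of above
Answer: A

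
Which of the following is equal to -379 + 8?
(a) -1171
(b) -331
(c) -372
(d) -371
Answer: d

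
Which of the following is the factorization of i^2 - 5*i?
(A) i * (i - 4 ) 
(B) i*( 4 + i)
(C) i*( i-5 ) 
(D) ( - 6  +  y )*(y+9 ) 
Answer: C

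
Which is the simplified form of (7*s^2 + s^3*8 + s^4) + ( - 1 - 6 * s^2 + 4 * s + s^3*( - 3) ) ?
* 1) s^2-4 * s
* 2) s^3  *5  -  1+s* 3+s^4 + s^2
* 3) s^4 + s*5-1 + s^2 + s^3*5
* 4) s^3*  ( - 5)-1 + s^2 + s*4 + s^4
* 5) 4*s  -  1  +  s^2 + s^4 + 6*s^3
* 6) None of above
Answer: 6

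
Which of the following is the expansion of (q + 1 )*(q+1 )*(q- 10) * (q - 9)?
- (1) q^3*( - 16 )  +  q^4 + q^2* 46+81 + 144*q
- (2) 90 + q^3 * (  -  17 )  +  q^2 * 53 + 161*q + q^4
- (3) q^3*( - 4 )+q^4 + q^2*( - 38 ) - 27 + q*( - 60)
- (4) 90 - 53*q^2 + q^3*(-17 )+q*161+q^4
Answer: 2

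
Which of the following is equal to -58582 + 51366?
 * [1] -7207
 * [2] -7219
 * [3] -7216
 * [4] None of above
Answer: 3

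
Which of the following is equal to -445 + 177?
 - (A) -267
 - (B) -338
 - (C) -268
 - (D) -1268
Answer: C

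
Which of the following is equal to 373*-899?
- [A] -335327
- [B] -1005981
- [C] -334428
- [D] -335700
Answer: A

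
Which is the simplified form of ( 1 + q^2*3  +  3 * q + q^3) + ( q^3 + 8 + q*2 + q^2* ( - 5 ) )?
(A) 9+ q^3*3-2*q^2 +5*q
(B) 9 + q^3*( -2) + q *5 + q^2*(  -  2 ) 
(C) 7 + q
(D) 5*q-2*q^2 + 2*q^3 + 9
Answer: D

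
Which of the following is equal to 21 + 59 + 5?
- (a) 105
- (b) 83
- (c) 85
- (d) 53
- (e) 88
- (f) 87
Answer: c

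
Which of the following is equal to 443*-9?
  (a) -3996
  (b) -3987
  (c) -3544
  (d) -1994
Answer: b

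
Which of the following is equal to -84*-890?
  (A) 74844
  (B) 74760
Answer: B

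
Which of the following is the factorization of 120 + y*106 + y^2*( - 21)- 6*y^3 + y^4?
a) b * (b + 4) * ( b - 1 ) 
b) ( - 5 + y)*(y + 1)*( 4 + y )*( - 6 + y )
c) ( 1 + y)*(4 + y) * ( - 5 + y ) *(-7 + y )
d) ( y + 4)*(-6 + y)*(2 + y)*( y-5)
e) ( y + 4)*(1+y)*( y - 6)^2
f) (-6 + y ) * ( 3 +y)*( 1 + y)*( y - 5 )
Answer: b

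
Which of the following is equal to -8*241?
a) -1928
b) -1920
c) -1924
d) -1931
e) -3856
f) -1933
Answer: a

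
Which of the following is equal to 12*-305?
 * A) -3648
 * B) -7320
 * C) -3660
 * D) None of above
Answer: C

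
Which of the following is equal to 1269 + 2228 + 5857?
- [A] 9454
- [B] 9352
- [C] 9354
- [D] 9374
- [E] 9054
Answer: C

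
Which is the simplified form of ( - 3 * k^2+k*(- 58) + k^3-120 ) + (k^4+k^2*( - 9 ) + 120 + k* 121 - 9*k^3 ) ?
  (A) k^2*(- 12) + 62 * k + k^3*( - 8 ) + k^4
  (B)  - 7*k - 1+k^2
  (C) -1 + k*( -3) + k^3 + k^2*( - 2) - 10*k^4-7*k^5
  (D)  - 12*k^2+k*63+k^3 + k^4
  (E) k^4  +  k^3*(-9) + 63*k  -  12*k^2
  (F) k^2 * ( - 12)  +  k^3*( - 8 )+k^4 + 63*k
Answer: F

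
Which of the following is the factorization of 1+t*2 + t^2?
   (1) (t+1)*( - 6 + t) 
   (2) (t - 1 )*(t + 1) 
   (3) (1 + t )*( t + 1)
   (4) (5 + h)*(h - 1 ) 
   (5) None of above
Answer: 3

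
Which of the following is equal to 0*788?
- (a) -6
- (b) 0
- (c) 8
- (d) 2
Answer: b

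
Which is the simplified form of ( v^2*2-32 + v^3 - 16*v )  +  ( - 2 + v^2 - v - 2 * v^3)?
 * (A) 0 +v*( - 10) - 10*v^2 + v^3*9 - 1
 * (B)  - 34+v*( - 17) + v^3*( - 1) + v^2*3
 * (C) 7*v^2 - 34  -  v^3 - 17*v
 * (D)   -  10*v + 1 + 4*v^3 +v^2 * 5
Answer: B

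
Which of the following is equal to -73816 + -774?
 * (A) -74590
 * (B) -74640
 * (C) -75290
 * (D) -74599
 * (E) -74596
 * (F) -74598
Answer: A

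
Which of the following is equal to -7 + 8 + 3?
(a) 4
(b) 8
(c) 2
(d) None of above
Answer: a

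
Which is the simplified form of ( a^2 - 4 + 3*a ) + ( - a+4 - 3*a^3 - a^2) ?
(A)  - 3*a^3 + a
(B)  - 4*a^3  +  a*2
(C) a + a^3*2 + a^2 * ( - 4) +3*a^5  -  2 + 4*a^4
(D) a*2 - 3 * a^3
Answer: D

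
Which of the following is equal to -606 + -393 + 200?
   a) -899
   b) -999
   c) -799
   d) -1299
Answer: c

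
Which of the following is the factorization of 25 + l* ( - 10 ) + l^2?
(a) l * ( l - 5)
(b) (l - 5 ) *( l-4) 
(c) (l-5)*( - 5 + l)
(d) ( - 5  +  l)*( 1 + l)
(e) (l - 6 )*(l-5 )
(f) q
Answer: c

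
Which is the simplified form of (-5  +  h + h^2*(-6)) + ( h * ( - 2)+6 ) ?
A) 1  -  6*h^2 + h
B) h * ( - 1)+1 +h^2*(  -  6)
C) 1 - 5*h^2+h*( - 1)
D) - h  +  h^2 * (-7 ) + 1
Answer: B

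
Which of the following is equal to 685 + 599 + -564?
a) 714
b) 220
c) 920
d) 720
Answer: d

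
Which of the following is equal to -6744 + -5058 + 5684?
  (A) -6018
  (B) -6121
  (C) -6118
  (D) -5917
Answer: C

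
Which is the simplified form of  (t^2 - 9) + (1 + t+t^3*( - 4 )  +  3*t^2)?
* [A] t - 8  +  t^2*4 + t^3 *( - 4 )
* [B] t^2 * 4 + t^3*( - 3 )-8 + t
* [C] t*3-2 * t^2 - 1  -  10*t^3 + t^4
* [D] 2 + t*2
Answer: A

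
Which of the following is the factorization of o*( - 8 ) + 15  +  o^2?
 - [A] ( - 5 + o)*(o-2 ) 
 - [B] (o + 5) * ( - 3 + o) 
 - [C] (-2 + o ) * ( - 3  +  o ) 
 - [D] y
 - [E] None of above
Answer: E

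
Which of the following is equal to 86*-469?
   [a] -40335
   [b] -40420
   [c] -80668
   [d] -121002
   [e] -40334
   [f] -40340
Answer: e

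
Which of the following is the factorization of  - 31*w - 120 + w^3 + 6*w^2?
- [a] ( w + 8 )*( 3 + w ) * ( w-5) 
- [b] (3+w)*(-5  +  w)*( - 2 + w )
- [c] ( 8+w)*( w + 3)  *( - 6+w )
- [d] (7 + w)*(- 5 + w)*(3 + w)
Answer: a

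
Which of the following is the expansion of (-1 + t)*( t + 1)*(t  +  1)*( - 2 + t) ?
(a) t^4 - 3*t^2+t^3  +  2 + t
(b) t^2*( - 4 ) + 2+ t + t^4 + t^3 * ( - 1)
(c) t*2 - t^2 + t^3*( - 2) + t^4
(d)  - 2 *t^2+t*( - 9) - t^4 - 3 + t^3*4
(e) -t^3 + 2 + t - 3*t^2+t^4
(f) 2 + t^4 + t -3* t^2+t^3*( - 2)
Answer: e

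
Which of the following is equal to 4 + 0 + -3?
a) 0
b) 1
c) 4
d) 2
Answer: b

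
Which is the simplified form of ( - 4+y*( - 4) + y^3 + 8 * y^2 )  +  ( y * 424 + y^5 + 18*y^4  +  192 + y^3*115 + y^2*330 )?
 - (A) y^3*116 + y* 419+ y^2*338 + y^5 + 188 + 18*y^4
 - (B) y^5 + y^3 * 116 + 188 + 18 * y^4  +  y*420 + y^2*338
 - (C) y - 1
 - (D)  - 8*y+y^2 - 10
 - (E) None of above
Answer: B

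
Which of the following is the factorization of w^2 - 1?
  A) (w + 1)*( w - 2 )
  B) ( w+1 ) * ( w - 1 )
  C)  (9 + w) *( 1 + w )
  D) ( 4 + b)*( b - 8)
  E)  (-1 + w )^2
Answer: B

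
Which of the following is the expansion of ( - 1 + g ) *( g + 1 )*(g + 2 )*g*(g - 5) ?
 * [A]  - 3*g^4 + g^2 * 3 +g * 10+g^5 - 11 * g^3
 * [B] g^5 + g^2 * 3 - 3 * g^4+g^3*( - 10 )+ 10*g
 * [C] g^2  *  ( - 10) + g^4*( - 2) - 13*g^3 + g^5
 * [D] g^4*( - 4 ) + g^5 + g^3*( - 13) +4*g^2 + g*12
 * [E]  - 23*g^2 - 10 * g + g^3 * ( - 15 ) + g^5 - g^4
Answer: A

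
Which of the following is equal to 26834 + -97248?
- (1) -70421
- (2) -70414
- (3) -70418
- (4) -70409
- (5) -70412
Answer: 2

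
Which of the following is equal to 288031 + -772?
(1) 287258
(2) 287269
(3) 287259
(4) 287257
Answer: 3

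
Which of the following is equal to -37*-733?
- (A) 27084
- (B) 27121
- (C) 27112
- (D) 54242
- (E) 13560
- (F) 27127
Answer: B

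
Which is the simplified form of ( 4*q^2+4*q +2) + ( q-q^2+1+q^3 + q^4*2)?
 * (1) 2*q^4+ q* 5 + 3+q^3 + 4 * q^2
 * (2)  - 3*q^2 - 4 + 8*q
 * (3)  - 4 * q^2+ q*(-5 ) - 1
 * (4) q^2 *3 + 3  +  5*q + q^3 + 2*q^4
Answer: 4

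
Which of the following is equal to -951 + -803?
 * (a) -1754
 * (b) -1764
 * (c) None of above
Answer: a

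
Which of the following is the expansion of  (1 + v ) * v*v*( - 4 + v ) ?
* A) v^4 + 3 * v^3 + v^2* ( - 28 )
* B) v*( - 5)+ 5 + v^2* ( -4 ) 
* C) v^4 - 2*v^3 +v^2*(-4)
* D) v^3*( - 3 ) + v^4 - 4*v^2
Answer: D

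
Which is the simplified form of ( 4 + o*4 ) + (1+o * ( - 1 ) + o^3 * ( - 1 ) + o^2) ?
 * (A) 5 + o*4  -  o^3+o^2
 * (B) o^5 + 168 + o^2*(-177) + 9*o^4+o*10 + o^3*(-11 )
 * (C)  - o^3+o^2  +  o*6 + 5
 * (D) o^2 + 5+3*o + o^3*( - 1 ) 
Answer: D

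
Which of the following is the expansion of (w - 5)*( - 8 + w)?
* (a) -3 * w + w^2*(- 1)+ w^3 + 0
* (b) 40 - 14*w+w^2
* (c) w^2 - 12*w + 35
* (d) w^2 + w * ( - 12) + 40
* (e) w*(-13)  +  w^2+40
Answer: e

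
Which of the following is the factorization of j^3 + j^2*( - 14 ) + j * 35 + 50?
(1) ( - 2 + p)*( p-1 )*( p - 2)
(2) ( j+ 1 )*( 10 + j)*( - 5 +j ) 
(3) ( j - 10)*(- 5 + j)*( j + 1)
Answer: 3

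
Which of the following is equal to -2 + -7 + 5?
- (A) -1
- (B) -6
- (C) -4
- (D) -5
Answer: C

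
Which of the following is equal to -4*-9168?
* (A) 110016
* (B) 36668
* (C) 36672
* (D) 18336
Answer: C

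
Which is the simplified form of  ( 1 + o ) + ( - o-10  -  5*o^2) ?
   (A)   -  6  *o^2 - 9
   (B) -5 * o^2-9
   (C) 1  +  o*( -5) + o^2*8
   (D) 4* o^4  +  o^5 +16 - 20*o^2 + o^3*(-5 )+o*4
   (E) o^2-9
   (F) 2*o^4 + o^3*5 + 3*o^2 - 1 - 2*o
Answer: B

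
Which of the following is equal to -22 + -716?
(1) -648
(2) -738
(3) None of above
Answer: 2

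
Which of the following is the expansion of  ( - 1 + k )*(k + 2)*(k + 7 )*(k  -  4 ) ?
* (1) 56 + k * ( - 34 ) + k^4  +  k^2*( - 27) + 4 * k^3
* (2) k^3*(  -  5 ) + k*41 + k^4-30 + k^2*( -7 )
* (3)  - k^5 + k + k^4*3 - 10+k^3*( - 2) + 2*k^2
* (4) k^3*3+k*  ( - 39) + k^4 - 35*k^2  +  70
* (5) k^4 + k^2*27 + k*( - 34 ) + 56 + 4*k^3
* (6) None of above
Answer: 1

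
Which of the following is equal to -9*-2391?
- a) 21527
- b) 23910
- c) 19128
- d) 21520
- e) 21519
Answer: e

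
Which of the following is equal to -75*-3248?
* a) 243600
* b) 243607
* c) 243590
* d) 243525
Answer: a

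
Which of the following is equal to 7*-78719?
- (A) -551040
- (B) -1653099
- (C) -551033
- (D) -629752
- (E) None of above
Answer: C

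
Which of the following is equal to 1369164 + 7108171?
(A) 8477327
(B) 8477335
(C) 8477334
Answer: B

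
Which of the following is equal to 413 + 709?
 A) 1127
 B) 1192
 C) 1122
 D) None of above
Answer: C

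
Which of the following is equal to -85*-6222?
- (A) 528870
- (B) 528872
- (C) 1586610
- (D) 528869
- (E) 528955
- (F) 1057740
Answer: A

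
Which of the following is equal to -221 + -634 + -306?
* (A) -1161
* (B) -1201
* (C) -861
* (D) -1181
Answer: A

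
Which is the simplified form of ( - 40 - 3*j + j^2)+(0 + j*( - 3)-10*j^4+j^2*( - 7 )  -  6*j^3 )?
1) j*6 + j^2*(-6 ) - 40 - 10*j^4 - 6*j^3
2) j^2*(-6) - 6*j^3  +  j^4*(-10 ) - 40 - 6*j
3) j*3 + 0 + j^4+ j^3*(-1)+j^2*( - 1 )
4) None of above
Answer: 2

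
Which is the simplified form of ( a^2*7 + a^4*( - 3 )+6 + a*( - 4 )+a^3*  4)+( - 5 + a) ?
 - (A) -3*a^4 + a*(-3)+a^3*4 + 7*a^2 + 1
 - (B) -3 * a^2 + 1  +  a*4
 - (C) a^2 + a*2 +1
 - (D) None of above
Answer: A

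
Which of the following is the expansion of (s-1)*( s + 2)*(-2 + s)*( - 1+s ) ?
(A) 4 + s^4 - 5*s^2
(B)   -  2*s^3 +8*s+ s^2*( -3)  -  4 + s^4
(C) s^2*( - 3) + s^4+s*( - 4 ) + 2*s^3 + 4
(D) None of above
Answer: B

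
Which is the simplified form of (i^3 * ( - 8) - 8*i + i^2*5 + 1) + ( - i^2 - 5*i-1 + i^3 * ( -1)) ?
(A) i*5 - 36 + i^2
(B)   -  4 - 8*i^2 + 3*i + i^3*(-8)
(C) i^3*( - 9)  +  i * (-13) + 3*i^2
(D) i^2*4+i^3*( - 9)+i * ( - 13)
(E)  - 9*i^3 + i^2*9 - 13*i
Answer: D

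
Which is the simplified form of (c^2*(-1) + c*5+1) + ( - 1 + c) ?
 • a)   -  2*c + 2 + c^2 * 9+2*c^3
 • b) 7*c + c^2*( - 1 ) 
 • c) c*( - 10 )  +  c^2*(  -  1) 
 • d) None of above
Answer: d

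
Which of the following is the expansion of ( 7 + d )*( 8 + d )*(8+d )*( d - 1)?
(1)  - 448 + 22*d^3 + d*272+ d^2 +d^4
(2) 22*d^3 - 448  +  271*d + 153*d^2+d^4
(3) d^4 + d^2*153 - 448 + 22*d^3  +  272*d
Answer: 3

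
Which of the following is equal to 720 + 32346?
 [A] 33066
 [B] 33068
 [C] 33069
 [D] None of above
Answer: A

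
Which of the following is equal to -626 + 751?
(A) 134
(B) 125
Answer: B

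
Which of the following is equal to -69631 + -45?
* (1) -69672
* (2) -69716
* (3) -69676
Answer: 3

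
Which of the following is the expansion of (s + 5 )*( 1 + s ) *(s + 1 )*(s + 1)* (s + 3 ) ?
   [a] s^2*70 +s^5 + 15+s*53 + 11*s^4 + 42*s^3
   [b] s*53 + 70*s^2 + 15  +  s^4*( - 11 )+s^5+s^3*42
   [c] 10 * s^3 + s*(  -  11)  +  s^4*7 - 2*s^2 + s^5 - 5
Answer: a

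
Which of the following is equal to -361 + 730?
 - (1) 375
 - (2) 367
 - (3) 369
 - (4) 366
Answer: 3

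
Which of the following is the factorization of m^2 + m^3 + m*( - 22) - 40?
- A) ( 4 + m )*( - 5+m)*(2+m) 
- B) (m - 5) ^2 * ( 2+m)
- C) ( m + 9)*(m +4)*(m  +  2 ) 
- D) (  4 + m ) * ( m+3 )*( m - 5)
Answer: A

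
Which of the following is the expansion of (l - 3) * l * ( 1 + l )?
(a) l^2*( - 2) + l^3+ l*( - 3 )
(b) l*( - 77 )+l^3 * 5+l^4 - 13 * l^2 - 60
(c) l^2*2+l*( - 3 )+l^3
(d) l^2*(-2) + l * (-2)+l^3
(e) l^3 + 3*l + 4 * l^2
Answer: a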